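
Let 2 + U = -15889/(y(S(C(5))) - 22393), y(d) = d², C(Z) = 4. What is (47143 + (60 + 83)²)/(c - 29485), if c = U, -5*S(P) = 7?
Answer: -532906752/232474897 ≈ -2.2923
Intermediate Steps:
S(P) = -7/5 (S(P) = -⅕*7 = -7/5)
U = -722327/559776 (U = -2 - 15889/((-7/5)² - 22393) = -2 - 15889/(49/25 - 22393) = -2 - 15889/(-559776/25) = -2 - 15889*(-25/559776) = -2 + 397225/559776 = -722327/559776 ≈ -1.2904)
c = -722327/559776 ≈ -1.2904
(47143 + (60 + 83)²)/(c - 29485) = (47143 + (60 + 83)²)/(-722327/559776 - 29485) = (47143 + 143²)/(-16505717687/559776) = (47143 + 20449)*(-559776/16505717687) = 67592*(-559776/16505717687) = -532906752/232474897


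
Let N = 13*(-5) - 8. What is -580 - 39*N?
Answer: 2267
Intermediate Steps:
N = -73 (N = -65 - 8 = -73)
-580 - 39*N = -580 - 39*(-73) = -580 + 2847 = 2267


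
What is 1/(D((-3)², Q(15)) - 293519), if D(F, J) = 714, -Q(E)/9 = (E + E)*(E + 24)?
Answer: -1/292805 ≈ -3.4152e-6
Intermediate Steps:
Q(E) = -18*E*(24 + E) (Q(E) = -9*(E + E)*(E + 24) = -9*2*E*(24 + E) = -18*E*(24 + E))
1/(D((-3)², Q(15)) - 293519) = 1/(714 - 293519) = 1/(-292805) = -1/292805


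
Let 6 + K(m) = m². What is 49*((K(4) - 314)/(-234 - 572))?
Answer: 7448/403 ≈ 18.481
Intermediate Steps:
K(m) = -6 + m²
49*((K(4) - 314)/(-234 - 572)) = 49*(((-6 + 4²) - 314)/(-234 - 572)) = 49*(((-6 + 16) - 314)/(-806)) = 49*((10 - 314)*(-1/806)) = 49*(-304*(-1/806)) = 49*(152/403) = 7448/403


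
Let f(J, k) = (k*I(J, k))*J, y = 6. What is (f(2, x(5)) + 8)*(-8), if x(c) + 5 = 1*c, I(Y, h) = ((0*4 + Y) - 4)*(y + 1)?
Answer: -64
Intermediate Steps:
I(Y, h) = -28 + 7*Y (I(Y, h) = ((0*4 + Y) - 4)*(6 + 1) = ((0 + Y) - 4)*7 = (Y - 4)*7 = (-4 + Y)*7 = -28 + 7*Y)
x(c) = -5 + c (x(c) = -5 + 1*c = -5 + c)
f(J, k) = J*k*(-28 + 7*J) (f(J, k) = (k*(-28 + 7*J))*J = J*k*(-28 + 7*J))
(f(2, x(5)) + 8)*(-8) = (7*2*(-5 + 5)*(-4 + 2) + 8)*(-8) = (7*2*0*(-2) + 8)*(-8) = (0 + 8)*(-8) = 8*(-8) = -64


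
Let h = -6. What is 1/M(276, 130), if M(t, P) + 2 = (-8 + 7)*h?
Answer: ¼ ≈ 0.25000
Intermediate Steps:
M(t, P) = 4 (M(t, P) = -2 + (-8 + 7)*(-6) = -2 - 1*(-6) = -2 + 6 = 4)
1/M(276, 130) = 1/4 = ¼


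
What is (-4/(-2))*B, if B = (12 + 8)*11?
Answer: 440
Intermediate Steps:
B = 220 (B = 20*11 = 220)
(-4/(-2))*B = -4/(-2)*220 = -4*(-½)*220 = 2*220 = 440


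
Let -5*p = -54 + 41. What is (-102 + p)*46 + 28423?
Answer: 119253/5 ≈ 23851.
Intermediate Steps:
p = 13/5 (p = -(-54 + 41)/5 = -⅕*(-13) = 13/5 ≈ 2.6000)
(-102 + p)*46 + 28423 = (-102 + 13/5)*46 + 28423 = -497/5*46 + 28423 = -22862/5 + 28423 = 119253/5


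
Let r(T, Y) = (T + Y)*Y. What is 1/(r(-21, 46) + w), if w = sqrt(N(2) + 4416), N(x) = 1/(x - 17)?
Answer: 17250/19771261 - sqrt(993585)/19771261 ≈ 0.00082206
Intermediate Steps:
N(x) = 1/(-17 + x)
r(T, Y) = Y*(T + Y)
w = sqrt(993585)/15 (w = sqrt(1/(-17 + 2) + 4416) = sqrt(1/(-15) + 4416) = sqrt(-1/15 + 4416) = sqrt(66239/15) = sqrt(993585)/15 ≈ 66.453)
1/(r(-21, 46) + w) = 1/(46*(-21 + 46) + sqrt(993585)/15) = 1/(46*25 + sqrt(993585)/15) = 1/(1150 + sqrt(993585)/15)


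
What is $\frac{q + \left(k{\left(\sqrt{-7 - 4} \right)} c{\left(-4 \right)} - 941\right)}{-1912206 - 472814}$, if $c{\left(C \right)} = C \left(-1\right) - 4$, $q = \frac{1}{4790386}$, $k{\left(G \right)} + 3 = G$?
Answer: $\frac{901550645}{2285033283544} \approx 0.00039455$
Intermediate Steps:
$k{\left(G \right)} = -3 + G$
$q = \frac{1}{4790386} \approx 2.0875 \cdot 10^{-7}$
$c{\left(C \right)} = -4 - C$ ($c{\left(C \right)} = - C - 4 = -4 - C$)
$\frac{q + \left(k{\left(\sqrt{-7 - 4} \right)} c{\left(-4 \right)} - 941\right)}{-1912206 - 472814} = \frac{\frac{1}{4790386} - \left(941 - \left(-3 + \sqrt{-7 - 4}\right) \left(-4 - -4\right)\right)}{-1912206 - 472814} = \frac{\frac{1}{4790386} - \left(941 - \left(-3 + \sqrt{-11}\right) \left(-4 + 4\right)\right)}{-2385020} = \left(\frac{1}{4790386} - \left(941 - \left(-3 + i \sqrt{11}\right) 0\right)\right) \left(- \frac{1}{2385020}\right) = \left(\frac{1}{4790386} + \left(0 - 941\right)\right) \left(- \frac{1}{2385020}\right) = \left(\frac{1}{4790386} - 941\right) \left(- \frac{1}{2385020}\right) = \left(- \frac{4507753225}{4790386}\right) \left(- \frac{1}{2385020}\right) = \frac{901550645}{2285033283544}$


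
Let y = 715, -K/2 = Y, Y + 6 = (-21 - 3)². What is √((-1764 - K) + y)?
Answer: √91 ≈ 9.5394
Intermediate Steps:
Y = 570 (Y = -6 + (-21 - 3)² = -6 + (-24)² = -6 + 576 = 570)
K = -1140 (K = -2*570 = -1140)
√((-1764 - K) + y) = √((-1764 - 1*(-1140)) + 715) = √((-1764 + 1140) + 715) = √(-624 + 715) = √91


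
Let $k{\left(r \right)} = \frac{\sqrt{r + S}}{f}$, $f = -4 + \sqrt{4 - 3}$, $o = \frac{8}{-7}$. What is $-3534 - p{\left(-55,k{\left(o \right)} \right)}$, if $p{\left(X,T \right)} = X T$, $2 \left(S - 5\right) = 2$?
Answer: $-3534 - \frac{55 \sqrt{238}}{21} \approx -3574.4$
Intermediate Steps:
$S = 6$ ($S = 5 + \frac{1}{2} \cdot 2 = 5 + 1 = 6$)
$o = - \frac{8}{7}$ ($o = 8 \left(- \frac{1}{7}\right) = - \frac{8}{7} \approx -1.1429$)
$f = -3$ ($f = -4 + \sqrt{1} = -4 + 1 = -3$)
$k{\left(r \right)} = - \frac{\sqrt{6 + r}}{3}$ ($k{\left(r \right)} = \frac{\sqrt{r + 6}}{-3} = \sqrt{6 + r} \left(- \frac{1}{3}\right) = - \frac{\sqrt{6 + r}}{3}$)
$p{\left(X,T \right)} = T X$
$-3534 - p{\left(-55,k{\left(o \right)} \right)} = -3534 - - \frac{\sqrt{6 - \frac{8}{7}}}{3} \left(-55\right) = -3534 - - \frac{\sqrt{\frac{34}{7}}}{3} \left(-55\right) = -3534 - - \frac{\frac{1}{7} \sqrt{238}}{3} \left(-55\right) = -3534 - - \frac{\sqrt{238}}{21} \left(-55\right) = -3534 - \frac{55 \sqrt{238}}{21}$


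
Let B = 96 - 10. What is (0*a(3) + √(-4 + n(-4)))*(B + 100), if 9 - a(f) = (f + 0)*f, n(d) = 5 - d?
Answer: 186*√5 ≈ 415.91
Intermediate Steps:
B = 86
a(f) = 9 - f² (a(f) = 9 - (f + 0)*f = 9 - f*f = 9 - f²)
(0*a(3) + √(-4 + n(-4)))*(B + 100) = (0*(9 - 1*3²) + √(-4 + (5 - 1*(-4))))*(86 + 100) = (0*(9 - 1*9) + √(-4 + (5 + 4)))*186 = (0*(9 - 9) + √(-4 + 9))*186 = (0*0 + √5)*186 = (0 + √5)*186 = √5*186 = 186*√5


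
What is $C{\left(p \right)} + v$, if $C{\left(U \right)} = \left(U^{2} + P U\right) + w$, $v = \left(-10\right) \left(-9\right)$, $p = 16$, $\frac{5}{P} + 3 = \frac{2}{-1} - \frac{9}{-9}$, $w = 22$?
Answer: $348$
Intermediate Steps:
$P = - \frac{5}{4}$ ($P = \frac{5}{-3 + \left(\frac{2}{-1} - \frac{9}{-9}\right)} = \frac{5}{-3 + \left(2 \left(-1\right) - -1\right)} = \frac{5}{-3 + \left(-2 + 1\right)} = \frac{5}{-3 - 1} = \frac{5}{-4} = 5 \left(- \frac{1}{4}\right) = - \frac{5}{4} \approx -1.25$)
$v = 90$
$C{\left(U \right)} = 22 + U^{2} - \frac{5 U}{4}$ ($C{\left(U \right)} = \left(U^{2} - \frac{5 U}{4}\right) + 22 = 22 + U^{2} - \frac{5 U}{4}$)
$C{\left(p \right)} + v = \left(22 + 16^{2} - 20\right) + 90 = \left(22 + 256 - 20\right) + 90 = 258 + 90 = 348$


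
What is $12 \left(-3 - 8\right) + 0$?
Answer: $-132$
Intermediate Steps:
$12 \left(-3 - 8\right) + 0 = 12 \left(-11\right) + 0 = -132 + 0 = -132$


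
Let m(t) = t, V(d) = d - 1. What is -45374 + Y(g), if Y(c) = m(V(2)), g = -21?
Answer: -45373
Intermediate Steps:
V(d) = -1 + d
Y(c) = 1 (Y(c) = -1 + 2 = 1)
-45374 + Y(g) = -45374 + 1 = -45373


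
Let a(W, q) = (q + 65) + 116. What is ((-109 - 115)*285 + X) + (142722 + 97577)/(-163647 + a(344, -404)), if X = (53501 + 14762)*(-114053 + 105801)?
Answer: -92319461149219/163870 ≈ -5.6337e+8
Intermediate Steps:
a(W, q) = 181 + q (a(W, q) = (65 + q) + 116 = 181 + q)
X = -563306276 (X = 68263*(-8252) = -563306276)
((-109 - 115)*285 + X) + (142722 + 97577)/(-163647 + a(344, -404)) = ((-109 - 115)*285 - 563306276) + (142722 + 97577)/(-163647 + (181 - 404)) = (-224*285 - 563306276) + 240299/(-163647 - 223) = (-63840 - 563306276) + 240299/(-163870) = -563370116 + 240299*(-1/163870) = -563370116 - 240299/163870 = -92319461149219/163870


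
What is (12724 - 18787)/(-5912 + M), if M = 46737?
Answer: -6063/40825 ≈ -0.14851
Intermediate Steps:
(12724 - 18787)/(-5912 + M) = (12724 - 18787)/(-5912 + 46737) = -6063/40825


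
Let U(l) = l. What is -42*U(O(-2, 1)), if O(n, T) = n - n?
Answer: 0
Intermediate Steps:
O(n, T) = 0
-42*U(O(-2, 1)) = -42*0 = 0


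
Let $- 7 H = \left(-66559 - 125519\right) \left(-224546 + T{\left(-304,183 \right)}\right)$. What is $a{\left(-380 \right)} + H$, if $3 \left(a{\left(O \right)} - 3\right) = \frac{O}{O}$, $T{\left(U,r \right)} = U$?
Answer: $- \frac{129566214830}{21} \approx -6.1698 \cdot 10^{9}$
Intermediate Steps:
$a{\left(O \right)} = \frac{10}{3}$ ($a{\left(O \right)} = 3 + \frac{O \frac{1}{O}}{3} = 3 + \frac{1}{3} \cdot 1 = 3 + \frac{1}{3} = \frac{10}{3}$)
$H = - \frac{43188738300}{7}$ ($H = - \frac{\left(-66559 - 125519\right) \left(-224546 - 304\right)}{7} = - \frac{\left(-192078\right) \left(-224850\right)}{7} = \left(- \frac{1}{7}\right) 43188738300 = - \frac{43188738300}{7} \approx -6.1698 \cdot 10^{9}$)
$a{\left(-380 \right)} + H = \frac{10}{3} - \frac{43188738300}{7} = - \frac{129566214830}{21}$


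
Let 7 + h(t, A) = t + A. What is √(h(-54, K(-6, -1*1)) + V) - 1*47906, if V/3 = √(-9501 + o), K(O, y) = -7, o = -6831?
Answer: -47906 + √(-68 + 6*I*√4083) ≈ -47893.0 + 15.122*I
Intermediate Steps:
h(t, A) = -7 + A + t (h(t, A) = -7 + (t + A) = -7 + (A + t) = -7 + A + t)
V = 6*I*√4083 (V = 3*√(-9501 - 6831) = 3*√(-16332) = 3*(2*I*√4083) = 6*I*√4083 ≈ 383.39*I)
√(h(-54, K(-6, -1*1)) + V) - 1*47906 = √((-7 - 7 - 54) + 6*I*√4083) - 1*47906 = √(-68 + 6*I*√4083) - 47906 = -47906 + √(-68 + 6*I*√4083)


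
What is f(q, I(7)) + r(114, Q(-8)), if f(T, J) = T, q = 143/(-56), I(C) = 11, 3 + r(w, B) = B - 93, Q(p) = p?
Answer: -5967/56 ≈ -106.55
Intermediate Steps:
r(w, B) = -96 + B (r(w, B) = -3 + (B - 93) = -3 + (-93 + B) = -96 + B)
q = -143/56 (q = 143*(-1/56) = -143/56 ≈ -2.5536)
f(q, I(7)) + r(114, Q(-8)) = -143/56 + (-96 - 8) = -143/56 - 104 = -5967/56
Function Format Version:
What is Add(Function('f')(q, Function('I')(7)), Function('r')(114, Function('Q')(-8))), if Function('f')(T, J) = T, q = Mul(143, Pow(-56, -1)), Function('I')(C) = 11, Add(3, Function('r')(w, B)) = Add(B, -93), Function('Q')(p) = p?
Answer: Rational(-5967, 56) ≈ -106.55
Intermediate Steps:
Function('r')(w, B) = Add(-96, B) (Function('r')(w, B) = Add(-3, Add(B, -93)) = Add(-3, Add(-93, B)) = Add(-96, B))
q = Rational(-143, 56) (q = Mul(143, Rational(-1, 56)) = Rational(-143, 56) ≈ -2.5536)
Add(Function('f')(q, Function('I')(7)), Function('r')(114, Function('Q')(-8))) = Add(Rational(-143, 56), Add(-96, -8)) = Add(Rational(-143, 56), -104) = Rational(-5967, 56)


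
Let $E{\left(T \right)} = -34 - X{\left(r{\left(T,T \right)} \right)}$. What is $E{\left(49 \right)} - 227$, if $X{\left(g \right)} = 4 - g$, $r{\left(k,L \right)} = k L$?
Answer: $2136$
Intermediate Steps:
$r{\left(k,L \right)} = L k$
$E{\left(T \right)} = -38 + T^{2}$ ($E{\left(T \right)} = -34 - \left(4 - T T\right) = -34 - \left(4 - T^{2}\right) = -34 + \left(-4 + T^{2}\right) = -38 + T^{2}$)
$E{\left(49 \right)} - 227 = \left(-38 + 49^{2}\right) - 227 = \left(-38 + 2401\right) - 227 = 2363 - 227 = 2136$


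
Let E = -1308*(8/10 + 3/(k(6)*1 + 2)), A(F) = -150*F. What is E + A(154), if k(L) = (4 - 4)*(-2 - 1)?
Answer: -130542/5 ≈ -26108.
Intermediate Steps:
k(L) = 0 (k(L) = 0*(-3) = 0)
E = -15042/5 (E = -1308*(8/10 + 3/(0*1 + 2)) = -1308*(8*(1/10) + 3/(0 + 2)) = -1308*(4/5 + 3/2) = -1308*23/10 = -15042/5 ≈ -3008.4)
E + A(154) = -15042/5 - 150*154 = -15042/5 - 23100 = -130542/5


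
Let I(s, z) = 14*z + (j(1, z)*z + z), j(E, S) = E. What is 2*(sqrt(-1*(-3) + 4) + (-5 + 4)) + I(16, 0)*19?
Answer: -2 + 2*sqrt(7) ≈ 3.2915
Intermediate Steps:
I(s, z) = 16*z (I(s, z) = 14*z + (1*z + z) = 14*z + (z + z) = 14*z + 2*z = 16*z)
2*(sqrt(-1*(-3) + 4) + (-5 + 4)) + I(16, 0)*19 = 2*(sqrt(-1*(-3) + 4) + (-5 + 4)) + (16*0)*19 = 2*(sqrt(3 + 4) - 1) + 0*19 = 2*(sqrt(7) - 1) + 0 = 2*(-1 + sqrt(7)) + 0 = (-2 + 2*sqrt(7)) + 0 = -2 + 2*sqrt(7)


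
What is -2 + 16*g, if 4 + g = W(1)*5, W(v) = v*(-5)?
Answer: -466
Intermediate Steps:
W(v) = -5*v
g = -29 (g = -4 - 5*1*5 = -4 - 5*5 = -4 - 25 = -29)
-2 + 16*g = -2 + 16*(-29) = -2 - 464 = -466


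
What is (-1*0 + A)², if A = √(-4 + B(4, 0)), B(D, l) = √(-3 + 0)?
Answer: -4 + I*√3 ≈ -4.0 + 1.732*I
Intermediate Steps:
B(D, l) = I*√3 (B(D, l) = √(-3) = I*√3)
A = √(-4 + I*√3) ≈ 0.42361 + 2.0444*I
(-1*0 + A)² = (-1*0 + √(-4 + I*√3))² = (0 + √(-4 + I*√3))² = (√(-4 + I*√3))² = -4 + I*√3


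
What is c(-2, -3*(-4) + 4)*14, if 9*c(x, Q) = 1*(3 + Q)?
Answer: 266/9 ≈ 29.556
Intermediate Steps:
c(x, Q) = 1/3 + Q/9 (c(x, Q) = (1*(3 + Q))/9 = (3 + Q)/9 = 1/3 + Q/9)
c(-2, -3*(-4) + 4)*14 = (1/3 + (-3*(-4) + 4)/9)*14 = (1/3 + (12 + 4)/9)*14 = (1/3 + (1/9)*16)*14 = (1/3 + 16/9)*14 = (19/9)*14 = 266/9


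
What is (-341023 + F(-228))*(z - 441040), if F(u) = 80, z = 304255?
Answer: 46635888255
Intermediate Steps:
(-341023 + F(-228))*(z - 441040) = (-341023 + 80)*(304255 - 441040) = -340943*(-136785) = 46635888255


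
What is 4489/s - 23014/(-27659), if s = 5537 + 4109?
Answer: 346154295/266798714 ≈ 1.2974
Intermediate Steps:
s = 9646
4489/s - 23014/(-27659) = 4489/9646 - 23014/(-27659) = 4489*(1/9646) - 23014*(-1/27659) = 4489/9646 + 23014/27659 = 346154295/266798714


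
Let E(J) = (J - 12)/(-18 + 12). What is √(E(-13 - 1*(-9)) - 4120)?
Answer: 8*I*√579/3 ≈ 64.167*I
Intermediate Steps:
E(J) = 2 - J/6 (E(J) = (-12 + J)/(-6) = (-12 + J)*(-⅙) = 2 - J/6)
√(E(-13 - 1*(-9)) - 4120) = √((2 - (-13 - 1*(-9))/6) - 4120) = √((2 - (-13 + 9)/6) - 4120) = √((2 - ⅙*(-4)) - 4120) = √((2 + ⅔) - 4120) = √(8/3 - 4120) = √(-12352/3) = 8*I*√579/3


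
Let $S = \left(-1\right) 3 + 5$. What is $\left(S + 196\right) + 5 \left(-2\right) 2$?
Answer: $178$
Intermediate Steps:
$S = 2$ ($S = -3 + 5 = 2$)
$\left(S + 196\right) + 5 \left(-2\right) 2 = \left(2 + 196\right) + 5 \left(-2\right) 2 = 198 - 20 = 178$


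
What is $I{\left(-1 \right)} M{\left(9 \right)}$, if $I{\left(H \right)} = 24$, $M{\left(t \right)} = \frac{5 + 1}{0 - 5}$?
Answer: $- \frac{144}{5} \approx -28.8$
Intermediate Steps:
$M{\left(t \right)} = - \frac{6}{5}$ ($M{\left(t \right)} = \frac{6}{-5} = 6 \left(- \frac{1}{5}\right) = - \frac{6}{5}$)
$I{\left(-1 \right)} M{\left(9 \right)} = 24 \left(- \frac{6}{5}\right) = - \frac{144}{5}$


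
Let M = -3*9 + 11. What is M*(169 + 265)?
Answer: -6944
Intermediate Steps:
M = -16 (M = -27 + 11 = -16)
M*(169 + 265) = -16*(169 + 265) = -16*434 = -6944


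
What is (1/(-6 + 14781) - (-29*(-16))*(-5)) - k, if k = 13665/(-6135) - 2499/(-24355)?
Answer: 68352513937109/29435331225 ≈ 2322.1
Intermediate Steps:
k = -21165314/9961195 (k = 13665*(-1/6135) - 2499*(-1/24355) = -911/409 + 2499/24355 = -21165314/9961195 ≈ -2.1248)
(1/(-6 + 14781) - (-29*(-16))*(-5)) - k = (1/(-6 + 14781) - (-29*(-16))*(-5)) - 1*(-21165314/9961195) = (1/14775 - 464*(-5)) + 21165314/9961195 = (1/14775 - 1*(-2320)) + 21165314/9961195 = (1/14775 + 2320) + 21165314/9961195 = 34278001/14775 + 21165314/9961195 = 68352513937109/29435331225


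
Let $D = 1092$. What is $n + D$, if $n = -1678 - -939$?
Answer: $353$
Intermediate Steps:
$n = -739$ ($n = -1678 + 939 = -739$)
$n + D = -739 + 1092 = 353$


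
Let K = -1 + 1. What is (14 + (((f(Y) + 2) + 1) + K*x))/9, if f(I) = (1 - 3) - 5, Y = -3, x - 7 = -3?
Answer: 10/9 ≈ 1.1111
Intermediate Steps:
x = 4 (x = 7 - 3 = 4)
f(I) = -7 (f(I) = -2 - 5 = -7)
K = 0
(14 + (((f(Y) + 2) + 1) + K*x))/9 = (14 + (((-7 + 2) + 1) + 0*4))/9 = (14 + ((-5 + 1) + 0))/9 = (14 + (-4 + 0))/9 = (14 - 4)/9 = (⅑)*10 = 10/9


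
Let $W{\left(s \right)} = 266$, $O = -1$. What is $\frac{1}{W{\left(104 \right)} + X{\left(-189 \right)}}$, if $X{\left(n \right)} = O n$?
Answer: $\frac{1}{455} \approx 0.0021978$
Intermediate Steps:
$X{\left(n \right)} = - n$
$\frac{1}{W{\left(104 \right)} + X{\left(-189 \right)}} = \frac{1}{266 - -189} = \frac{1}{266 + 189} = \frac{1}{455}$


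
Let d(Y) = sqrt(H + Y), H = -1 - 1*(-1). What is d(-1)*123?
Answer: 123*I ≈ 123.0*I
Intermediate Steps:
H = 0 (H = -1 + 1 = 0)
d(Y) = sqrt(Y) (d(Y) = sqrt(0 + Y) = sqrt(Y))
d(-1)*123 = sqrt(-1)*123 = I*123 = 123*I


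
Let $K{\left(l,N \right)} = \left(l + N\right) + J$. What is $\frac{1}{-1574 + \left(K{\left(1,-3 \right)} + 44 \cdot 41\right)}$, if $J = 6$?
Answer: $\frac{1}{234} \approx 0.0042735$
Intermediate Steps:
$K{\left(l,N \right)} = 6 + N + l$ ($K{\left(l,N \right)} = \left(l + N\right) + 6 = \left(N + l\right) + 6 = 6 + N + l$)
$\frac{1}{-1574 + \left(K{\left(1,-3 \right)} + 44 \cdot 41\right)} = \frac{1}{-1574 + \left(\left(6 - 3 + 1\right) + 44 \cdot 41\right)} = \frac{1}{-1574 + \left(4 + 1804\right)} = \frac{1}{-1574 + 1808} = \frac{1}{234}$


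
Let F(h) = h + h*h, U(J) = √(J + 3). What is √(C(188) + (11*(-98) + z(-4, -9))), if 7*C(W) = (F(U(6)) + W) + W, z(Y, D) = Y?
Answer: I*√50302/7 ≈ 32.04*I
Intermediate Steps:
U(J) = √(3 + J)
F(h) = h + h²
C(W) = 12/7 + 2*W/7 (C(W) = ((√(3 + 6)*(1 + √(3 + 6)) + W) + W)/7 = ((√9*(1 + √9) + W) + W)/7 = ((3*(1 + 3) + W) + W)/7 = ((3*4 + W) + W)/7 = ((12 + W) + W)/7 = (12 + 2*W)/7 = 12/7 + 2*W/7)
√(C(188) + (11*(-98) + z(-4, -9))) = √((12/7 + (2/7)*188) + (11*(-98) - 4)) = √((12/7 + 376/7) + (-1078 - 4)) = √(388/7 - 1082) = √(-7186/7) = I*√50302/7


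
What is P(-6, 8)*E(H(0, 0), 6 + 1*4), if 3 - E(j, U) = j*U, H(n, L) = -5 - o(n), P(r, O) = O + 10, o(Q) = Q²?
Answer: 954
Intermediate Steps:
P(r, O) = 10 + O
H(n, L) = -5 - n²
E(j, U) = 3 - U*j (E(j, U) = 3 - j*U = 3 - U*j)
P(-6, 8)*E(H(0, 0), 6 + 1*4) = (10 + 8)*(3 - (6 + 1*4)*(-5 - 1*0²)) = 18*(3 - (6 + 4)*(-5 - 1*0)) = 18*(3 - 1*10*(-5 + 0)) = 18*(3 - 1*10*(-5)) = 18*(3 + 50) = 18*53 = 954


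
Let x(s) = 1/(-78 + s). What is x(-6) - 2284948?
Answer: -191935633/84 ≈ -2.2849e+6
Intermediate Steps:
x(-6) - 2284948 = 1/(-78 - 6) - 2284948 = 1/(-84) - 2284948 = -1/84 - 2284948 = -191935633/84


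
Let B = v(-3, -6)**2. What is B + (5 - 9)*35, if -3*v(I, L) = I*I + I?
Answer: -136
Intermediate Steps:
v(I, L) = -I/3 - I**2/3 (v(I, L) = -(I*I + I)/3 = -(I**2 + I)/3 = -(I + I**2)/3 = -I/3 - I**2/3)
B = 4 (B = (-1/3*(-3)*(1 - 3))**2 = (-1/3*(-3)*(-2))**2 = (-2)**2 = 4)
B + (5 - 9)*35 = 4 + (5 - 9)*35 = 4 - 4*35 = 4 - 140 = -136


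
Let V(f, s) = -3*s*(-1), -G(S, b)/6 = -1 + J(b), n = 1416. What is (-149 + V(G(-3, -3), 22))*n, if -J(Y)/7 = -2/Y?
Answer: -117528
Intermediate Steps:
J(Y) = 14/Y (J(Y) = -(-14)/Y = 14/Y)
G(S, b) = 6 - 84/b (G(S, b) = -6*(-1 + 14/b) = 6 - 84/b)
V(f, s) = 3*s
(-149 + V(G(-3, -3), 22))*n = (-149 + 3*22)*1416 = (-149 + 66)*1416 = -83*1416 = -117528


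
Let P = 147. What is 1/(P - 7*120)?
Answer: -1/693 ≈ -0.0014430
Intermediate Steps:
1/(P - 7*120) = 1/(147 - 7*120) = 1/(147 - 840) = 1/(-693) = -1/693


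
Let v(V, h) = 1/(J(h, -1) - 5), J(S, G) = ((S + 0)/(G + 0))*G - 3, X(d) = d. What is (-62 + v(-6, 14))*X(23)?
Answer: -8533/6 ≈ -1422.2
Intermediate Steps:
J(S, G) = -3 + S (J(S, G) = (S/G)*G - 3 = S - 3 = -3 + S)
v(V, h) = 1/(-8 + h) (v(V, h) = 1/((-3 + h) - 5) = 1/(-8 + h))
(-62 + v(-6, 14))*X(23) = (-62 + 1/(-8 + 14))*23 = (-62 + 1/6)*23 = (-62 + ⅙)*23 = -371/6*23 = -8533/6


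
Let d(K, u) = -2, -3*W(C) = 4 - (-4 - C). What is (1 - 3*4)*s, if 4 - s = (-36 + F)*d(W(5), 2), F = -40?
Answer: 1628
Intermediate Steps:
W(C) = -8/3 - C/3 (W(C) = -(4 - (-4 - C))/3 = -(4 + (4 + C))/3 = -(8 + C)/3 = -8/3 - C/3)
s = -148 (s = 4 - (-36 - 40)*(-2) = 4 - (-76)*(-2) = 4 - 1*152 = 4 - 152 = -148)
(1 - 3*4)*s = (1 - 3*4)*(-148) = (1 - 12)*(-148) = -11*(-148) = 1628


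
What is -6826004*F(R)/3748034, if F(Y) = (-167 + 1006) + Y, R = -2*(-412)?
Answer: -5675822326/1874017 ≈ -3028.7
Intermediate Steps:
R = 824
F(Y) = 839 + Y
-6826004*F(R)/3748034 = -6826004/(3748034/(839 + 824)) = -6826004/(3748034/1663) = -6826004/(3748034*(1/1663)) = -6826004/3748034/1663 = -6826004*1663/3748034 = -5675822326/1874017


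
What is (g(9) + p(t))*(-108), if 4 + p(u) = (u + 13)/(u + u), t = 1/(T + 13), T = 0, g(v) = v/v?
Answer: -8856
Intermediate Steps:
g(v) = 1
t = 1/13 (t = 1/(0 + 13) = 1/13 ≈ 0.076923)
p(u) = -4 + (13 + u)/(2*u) (p(u) = -4 + (u + 13)/(u + u) = -4 + (13 + u)/((2*u)) = -4 + (13 + u)*(1/(2*u)) = -4 + (13 + u)/(2*u))
(g(9) + p(t))*(-108) = (1 + (13 - 7*1/13)/(2*(1/13)))*(-108) = (1 + (½)*13*(13 - 7/13))*(-108) = (1 + (½)*13*(162/13))*(-108) = (1 + 81)*(-108) = 82*(-108) = -8856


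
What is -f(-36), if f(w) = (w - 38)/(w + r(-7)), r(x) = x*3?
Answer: -74/57 ≈ -1.2982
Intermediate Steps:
r(x) = 3*x
f(w) = (-38 + w)/(-21 + w) (f(w) = (w - 38)/(w + 3*(-7)) = (-38 + w)/(w - 21) = (-38 + w)/(-21 + w))
-f(-36) = -(-38 - 36)/(-21 - 36) = -(-74)/(-57) = -(-1)*(-74)/57 = -1*74/57 = -74/57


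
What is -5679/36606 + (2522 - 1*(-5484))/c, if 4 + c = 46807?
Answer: 9091133/571090206 ≈ 0.015919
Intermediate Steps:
c = 46803 (c = -4 + 46807 = 46803)
-5679/36606 + (2522 - 1*(-5484))/c = -5679/36606 + (2522 - 1*(-5484))/46803 = -5679*1/36606 + (2522 + 5484)*(1/46803) = -1893/12202 + 8006*(1/46803) = -1893/12202 + 8006/46803 = 9091133/571090206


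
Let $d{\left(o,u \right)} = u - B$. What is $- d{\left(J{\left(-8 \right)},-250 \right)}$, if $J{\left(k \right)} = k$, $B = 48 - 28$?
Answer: $270$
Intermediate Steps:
$B = 20$ ($B = 48 - 28 = 20$)
$d{\left(o,u \right)} = -20 + u$ ($d{\left(o,u \right)} = u - 20 = -20 + u$)
$- d{\left(J{\left(-8 \right)},-250 \right)} = - (-20 - 250) = \left(-1\right) \left(-270\right) = 270$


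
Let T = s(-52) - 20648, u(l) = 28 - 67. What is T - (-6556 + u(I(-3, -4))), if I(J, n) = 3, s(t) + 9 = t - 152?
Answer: -14266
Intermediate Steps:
s(t) = -161 + t (s(t) = -9 + (t - 152) = -9 + (-152 + t) = -161 + t)
u(l) = -39
T = -20861 (T = (-161 - 52) - 20648 = -213 - 20648 = -20861)
T - (-6556 + u(I(-3, -4))) = -20861 - (-6556 - 39) = -20861 - 1*(-6595) = -20861 + 6595 = -14266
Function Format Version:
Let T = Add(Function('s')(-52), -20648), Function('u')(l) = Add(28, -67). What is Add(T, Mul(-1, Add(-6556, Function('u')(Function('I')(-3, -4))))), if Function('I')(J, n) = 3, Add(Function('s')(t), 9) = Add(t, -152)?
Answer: -14266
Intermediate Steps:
Function('s')(t) = Add(-161, t) (Function('s')(t) = Add(-9, Add(t, -152)) = Add(-9, Add(-152, t)) = Add(-161, t))
Function('u')(l) = -39
T = -20861 (T = Add(Add(-161, -52), -20648) = Add(-213, -20648) = -20861)
Add(T, Mul(-1, Add(-6556, Function('u')(Function('I')(-3, -4))))) = Add(-20861, Mul(-1, Add(-6556, -39))) = Add(-20861, Mul(-1, -6595)) = Add(-20861, 6595) = -14266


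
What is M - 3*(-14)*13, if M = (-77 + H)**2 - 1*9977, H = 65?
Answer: -9287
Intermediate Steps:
M = -9833 (M = (-77 + 65)**2 - 1*9977 = (-12)**2 - 9977 = 144 - 9977 = -9833)
M - 3*(-14)*13 = -9833 - 3*(-14)*13 = -9833 - (-42)*13 = -9833 - 1*(-546) = -9833 + 546 = -9287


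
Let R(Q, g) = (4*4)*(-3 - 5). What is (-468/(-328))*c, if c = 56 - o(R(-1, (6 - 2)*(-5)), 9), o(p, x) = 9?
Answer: 5499/82 ≈ 67.061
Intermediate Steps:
R(Q, g) = -128 (R(Q, g) = 16*(-8) = -128)
c = 47 (c = 56 - 1*9 = 56 - 9 = 47)
(-468/(-328))*c = -468/(-328)*47 = -468*(-1/328)*47 = (117/82)*47 = 5499/82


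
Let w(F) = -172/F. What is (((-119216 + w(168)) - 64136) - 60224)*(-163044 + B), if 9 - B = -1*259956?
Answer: -330508202145/14 ≈ -2.3608e+10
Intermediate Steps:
B = 259965 (B = 9 - (-1)*259956 = 9 - 1*(-259956) = 9 + 259956 = 259965)
(((-119216 + w(168)) - 64136) - 60224)*(-163044 + B) = (((-119216 - 172/168) - 64136) - 60224)*(-163044 + 259965) = (((-119216 - 172*1/168) - 64136) - 60224)*96921 = (((-119216 - 43/42) - 64136) - 60224)*96921 = ((-5007115/42 - 64136) - 60224)*96921 = (-7700827/42 - 60224)*96921 = -10230235/42*96921 = -330508202145/14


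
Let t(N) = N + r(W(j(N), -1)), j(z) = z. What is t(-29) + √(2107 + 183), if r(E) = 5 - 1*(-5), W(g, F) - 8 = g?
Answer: -19 + √2290 ≈ 28.854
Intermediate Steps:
W(g, F) = 8 + g
r(E) = 10 (r(E) = 5 + 5 = 10)
t(N) = 10 + N (t(N) = N + 10 = 10 + N)
t(-29) + √(2107 + 183) = (10 - 29) + √(2107 + 183) = -19 + √2290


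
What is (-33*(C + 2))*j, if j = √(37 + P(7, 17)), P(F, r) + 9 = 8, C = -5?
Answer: 594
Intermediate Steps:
P(F, r) = -1 (P(F, r) = -9 + 8 = -1)
j = 6 (j = √(37 - 1) = √36 = 6)
(-33*(C + 2))*j = -33*(-5 + 2)*6 = -33*(-3)*6 = 99*6 = 594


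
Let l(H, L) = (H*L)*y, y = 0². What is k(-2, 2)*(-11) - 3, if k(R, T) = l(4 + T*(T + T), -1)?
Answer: -3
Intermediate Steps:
y = 0
l(H, L) = 0 (l(H, L) = (H*L)*0 = 0)
k(R, T) = 0
k(-2, 2)*(-11) - 3 = 0*(-11) - 3 = 0 - 3 = -3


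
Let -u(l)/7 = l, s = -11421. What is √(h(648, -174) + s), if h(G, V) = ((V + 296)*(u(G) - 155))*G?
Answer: 9*I*√4578557 ≈ 19258.0*I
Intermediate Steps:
u(l) = -7*l
h(G, V) = G*(-155 - 7*G)*(296 + V) (h(G, V) = ((V + 296)*(-7*G - 155))*G = ((296 + V)*(-155 - 7*G))*G = ((-155 - 7*G)*(296 + V))*G = G*(-155 - 7*G)*(296 + V))
√(h(648, -174) + s) = √(648*(-45880 - 2072*648 - 155*(-174) - 7*648*(-174)) - 11421) = √(648*(-45880 - 1342656 + 26970 + 789264) - 11421) = √(648*(-572302) - 11421) = √(-370851696 - 11421) = √(-370863117) = 9*I*√4578557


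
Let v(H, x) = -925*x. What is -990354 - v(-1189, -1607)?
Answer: -2476829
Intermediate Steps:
v(H, x) = -925*x
-990354 - v(-1189, -1607) = -990354 - (-925)*(-1607) = -990354 - 1*1486475 = -990354 - 1486475 = -2476829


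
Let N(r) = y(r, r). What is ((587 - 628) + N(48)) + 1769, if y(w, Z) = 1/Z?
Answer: 82945/48 ≈ 1728.0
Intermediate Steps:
N(r) = 1/r
((587 - 628) + N(48)) + 1769 = ((587 - 628) + 1/48) + 1769 = (-41 + 1/48) + 1769 = -1967/48 + 1769 = 82945/48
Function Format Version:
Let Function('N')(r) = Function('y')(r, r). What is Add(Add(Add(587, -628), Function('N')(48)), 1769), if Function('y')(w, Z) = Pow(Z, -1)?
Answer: Rational(82945, 48) ≈ 1728.0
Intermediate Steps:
Function('N')(r) = Pow(r, -1)
Add(Add(Add(587, -628), Function('N')(48)), 1769) = Add(Add(Add(587, -628), Pow(48, -1)), 1769) = Add(Add(-41, Rational(1, 48)), 1769) = Add(Rational(-1967, 48), 1769) = Rational(82945, 48)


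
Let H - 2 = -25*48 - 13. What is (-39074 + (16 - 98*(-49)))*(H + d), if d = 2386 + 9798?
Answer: -375891088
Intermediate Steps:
H = -1211 (H = 2 + (-25*48 - 13) = 2 + (-1200 - 13) = 2 - 1213 = -1211)
d = 12184
(-39074 + (16 - 98*(-49)))*(H + d) = (-39074 + (16 - 98*(-49)))*(-1211 + 12184) = (-39074 + (16 + 4802))*10973 = (-39074 + 4818)*10973 = -34256*10973 = -375891088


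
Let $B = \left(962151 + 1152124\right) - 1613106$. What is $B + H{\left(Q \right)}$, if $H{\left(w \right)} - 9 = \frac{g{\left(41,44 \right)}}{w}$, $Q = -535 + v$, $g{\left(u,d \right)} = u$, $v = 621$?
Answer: $\frac{43101349}{86} \approx 5.0118 \cdot 10^{5}$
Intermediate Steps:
$Q = 86$ ($Q = -535 + 621 = 86$)
$H{\left(w \right)} = 9 + \frac{41}{w}$
$B = 501169$ ($B = 2114275 - 1613106 = 501169$)
$B + H{\left(Q \right)} = 501169 + \left(9 + \frac{41}{86}\right) = 501169 + \frac{815}{86} = \frac{43101349}{86}$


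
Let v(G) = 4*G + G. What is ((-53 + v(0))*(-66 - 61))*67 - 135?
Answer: 450842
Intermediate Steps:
v(G) = 5*G
((-53 + v(0))*(-66 - 61))*67 - 135 = ((-53 + 5*0)*(-66 - 61))*67 - 135 = ((-53 + 0)*(-127))*67 - 135 = -53*(-127)*67 - 135 = 6731*67 - 135 = 450977 - 135 = 450842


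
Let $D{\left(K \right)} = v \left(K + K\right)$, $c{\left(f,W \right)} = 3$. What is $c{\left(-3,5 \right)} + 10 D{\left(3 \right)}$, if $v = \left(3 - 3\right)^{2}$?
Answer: $3$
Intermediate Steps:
$v = 0$ ($v = 0^{2} = 0$)
$D{\left(K \right)} = 0$ ($D{\left(K \right)} = 0 \left(K + K\right) = 0 \cdot 2 K = 0$)
$c{\left(-3,5 \right)} + 10 D{\left(3 \right)} = 3 + 10 \cdot 0 = 3 + 0 = 3$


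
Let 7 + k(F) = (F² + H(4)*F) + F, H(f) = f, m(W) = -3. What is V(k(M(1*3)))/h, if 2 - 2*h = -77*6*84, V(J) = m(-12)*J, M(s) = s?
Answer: -51/19405 ≈ -0.0026282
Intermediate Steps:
k(F) = -7 + F² + 5*F (k(F) = -7 + ((F² + 4*F) + F) = -7 + (F² + 5*F) = -7 + F² + 5*F)
V(J) = -3*J
h = 19405 (h = 1 - (-77*6)*84/2 = 1 - (-231)*84 = 1 - ½*(-38808) = 1 + 19404 = 19405)
V(k(M(1*3)))/h = -3*(-7 + (1*3)² + 5*(1*3))/19405 = -3*(-7 + 3² + 5*3)*(1/19405) = -3*(-7 + 9 + 15)*(1/19405) = -3*17*(1/19405) = -51*1/19405 = -51/19405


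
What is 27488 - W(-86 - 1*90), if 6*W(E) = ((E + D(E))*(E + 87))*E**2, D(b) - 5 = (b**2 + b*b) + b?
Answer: 28306128608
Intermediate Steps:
D(b) = 5 + b + 2*b**2 (D(b) = 5 + ((b**2 + b*b) + b) = 5 + ((b**2 + b**2) + b) = 5 + (2*b**2 + b) = 5 + (b + 2*b**2) = 5 + b + 2*b**2)
W(E) = E**2*(87 + E)*(5 + 2*E + 2*E**2)/6 (W(E) = (((E + (5 + E + 2*E**2))*(E + 87))*E**2)/6 = (((5 + 2*E + 2*E**2)*(87 + E))*E**2)/6 = (((87 + E)*(5 + 2*E + 2*E**2))*E**2)/6 = (E**2*(87 + E)*(5 + 2*E + 2*E**2))/6 = E**2*(87 + E)*(5 + 2*E + 2*E**2)/6)
27488 - W(-86 - 1*90) = 27488 - (-86 - 1*90)**2*(435 + 2*(-86 - 1*90)**3 + 176*(-86 - 1*90)**2 + 179*(-86 - 1*90))/6 = 27488 - (-86 - 90)**2*(435 + 2*(-86 - 90)**3 + 176*(-86 - 90)**2 + 179*(-86 - 90))/6 = 27488 - (-176)**2*(435 + 2*(-176)**3 + 176*(-176)**2 + 179*(-176))/6 = 27488 - 30976*(435 + 2*(-5451776) + 176*30976 - 31504)/6 = 27488 - 30976*(435 - 10903552 + 5451776 - 31504)/6 = 27488 - 30976*(-5482845)/6 = 27488 - 1*(-28306101120) = 27488 + 28306101120 = 28306128608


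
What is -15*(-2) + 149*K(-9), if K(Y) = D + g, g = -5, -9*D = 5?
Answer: -7180/9 ≈ -797.78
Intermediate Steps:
D = -5/9 (D = -1/9*5 = -5/9 ≈ -0.55556)
K(Y) = -50/9 (K(Y) = -5/9 - 5 = -50/9)
-15*(-2) + 149*K(-9) = -15*(-2) + 149*(-50/9) = 30 - 7450/9 = -7180/9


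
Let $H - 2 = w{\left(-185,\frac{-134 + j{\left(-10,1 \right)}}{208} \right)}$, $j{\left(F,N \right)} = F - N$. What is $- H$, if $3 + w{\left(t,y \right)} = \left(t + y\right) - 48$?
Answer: $\frac{48817}{208} \approx 234.7$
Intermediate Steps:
$w{\left(t,y \right)} = -51 + t + y$ ($w{\left(t,y \right)} = -3 - \left(48 - t - y\right) = -3 + \left(-48 + t + y\right) = -51 + t + y$)
$H = - \frac{48817}{208}$ ($H = 2 - \left(236 - \frac{-134 - 11}{208}\right) = 2 - \left(236 - \left(-134 - 11\right) \frac{1}{208}\right) = 2 - \frac{49233}{208} = - \frac{48817}{208} \approx -234.7$)
$- H = \left(-1\right) \left(- \frac{48817}{208}\right) = \frac{48817}{208}$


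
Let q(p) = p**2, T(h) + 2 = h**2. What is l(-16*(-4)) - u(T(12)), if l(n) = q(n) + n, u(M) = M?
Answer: 4018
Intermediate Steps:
T(h) = -2 + h**2
l(n) = n + n**2 (l(n) = n**2 + n = n + n**2)
l(-16*(-4)) - u(T(12)) = (-16*(-4))*(1 - 16*(-4)) - (-2 + 12**2) = 64*(1 + 64) - (-2 + 144) = 64*65 - 1*142 = 4160 - 142 = 4018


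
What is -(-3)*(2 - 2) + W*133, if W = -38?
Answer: -5054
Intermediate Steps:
-(-3)*(2 - 2) + W*133 = -(-3)*(2 - 2) - 38*133 = -(-3)*0 - 5054 = -1*0 - 5054 = 0 - 5054 = -5054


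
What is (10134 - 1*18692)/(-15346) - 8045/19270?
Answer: 4145409/29571742 ≈ 0.14018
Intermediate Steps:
(10134 - 1*18692)/(-15346) - 8045/19270 = (10134 - 18692)*(-1/15346) - 8045*1/19270 = -8558*(-1/15346) - 1609/3854 = 4279/7673 - 1609/3854 = 4145409/29571742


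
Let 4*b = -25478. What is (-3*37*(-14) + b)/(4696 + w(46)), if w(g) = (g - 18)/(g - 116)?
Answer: -48155/46956 ≈ -1.0255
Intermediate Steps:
b = -12739/2 (b = (¼)*(-25478) = -12739/2 ≈ -6369.5)
w(g) = (-18 + g)/(-116 + g)
(-3*37*(-14) + b)/(4696 + w(46)) = (-3*37*(-14) - 12739/2)/(4696 + (-18 + 46)/(-116 + 46)) = (-111*(-14) - 12739/2)/(4696 + 28/(-70)) = (1554 - 12739/2)/(4696 - 1/70*28) = -9631/(2*(4696 - ⅖)) = -9631/(2*23478/5) = -9631/2*5/23478 = -48155/46956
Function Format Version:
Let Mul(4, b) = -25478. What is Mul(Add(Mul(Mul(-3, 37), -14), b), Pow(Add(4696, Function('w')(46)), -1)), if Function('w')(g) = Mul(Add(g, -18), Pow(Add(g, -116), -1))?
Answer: Rational(-48155, 46956) ≈ -1.0255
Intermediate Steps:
b = Rational(-12739, 2) (b = Mul(Rational(1, 4), -25478) = Rational(-12739, 2) ≈ -6369.5)
Function('w')(g) = Mul(Pow(Add(-116, g), -1), Add(-18, g)) (Function('w')(g) = Mul(Add(-18, g), Pow(Add(-116, g), -1)) = Mul(Pow(Add(-116, g), -1), Add(-18, g)))
Mul(Add(Mul(Mul(-3, 37), -14), b), Pow(Add(4696, Function('w')(46)), -1)) = Mul(Add(Mul(Mul(-3, 37), -14), Rational(-12739, 2)), Pow(Add(4696, Mul(Pow(Add(-116, 46), -1), Add(-18, 46))), -1)) = Mul(Add(Mul(-111, -14), Rational(-12739, 2)), Pow(Add(4696, Mul(Pow(-70, -1), 28)), -1)) = Mul(Add(1554, Rational(-12739, 2)), Pow(Add(4696, Mul(Rational(-1, 70), 28)), -1)) = Mul(Rational(-9631, 2), Pow(Add(4696, Rational(-2, 5)), -1)) = Mul(Rational(-9631, 2), Pow(Rational(23478, 5), -1)) = Mul(Rational(-9631, 2), Rational(5, 23478)) = Rational(-48155, 46956)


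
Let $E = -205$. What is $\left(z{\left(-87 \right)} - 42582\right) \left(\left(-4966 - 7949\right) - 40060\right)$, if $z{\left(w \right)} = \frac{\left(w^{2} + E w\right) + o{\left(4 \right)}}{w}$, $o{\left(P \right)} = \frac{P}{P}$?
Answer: $\frac{197598816025}{87} \approx 2.2713 \cdot 10^{9}$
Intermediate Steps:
$o{\left(P \right)} = 1$
$z{\left(w \right)} = \frac{1 + w^{2} - 205 w}{w}$ ($z{\left(w \right)} = \frac{\left(w^{2} - 205 w\right) + 1}{w} = \frac{1 + w^{2} - 205 w}{w}$)
$\left(z{\left(-87 \right)} - 42582\right) \left(\left(-4966 - 7949\right) - 40060\right) = \left(\left(-205 - 87 + \frac{1}{-87}\right) - 42582\right) \left(\left(-4966 - 7949\right) - 40060\right) = \left(\left(-205 - 87 - \frac{1}{87}\right) - 42582\right) \left(\left(-4966 - 7949\right) - 40060\right) = \left(- \frac{25405}{87} - 42582\right) \left(-12915 - 40060\right) = \left(- \frac{3730039}{87}\right) \left(-52975\right) = \frac{197598816025}{87}$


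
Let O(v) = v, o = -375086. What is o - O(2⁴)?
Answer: -375102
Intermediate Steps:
o - O(2⁴) = -375086 - 1*2⁴ = -375086 - 1*16 = -375086 - 16 = -375102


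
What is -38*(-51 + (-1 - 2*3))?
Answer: 2204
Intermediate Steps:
-38*(-51 + (-1 - 2*3)) = -38*(-51 + (-1 - 6)) = -38*(-51 - 7) = -38*(-58) = 2204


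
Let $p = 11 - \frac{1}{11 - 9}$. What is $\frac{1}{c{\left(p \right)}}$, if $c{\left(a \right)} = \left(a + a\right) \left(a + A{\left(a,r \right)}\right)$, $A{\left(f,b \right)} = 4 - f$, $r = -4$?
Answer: $\frac{1}{84} \approx 0.011905$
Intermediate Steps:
$p = \frac{21}{2}$ ($p = 11 - \frac{1}{2} = \frac{21}{2} \approx 10.5$)
$c{\left(a \right)} = 8 a$ ($c{\left(a \right)} = \left(a + a\right) \left(a - \left(-4 + a\right)\right) = 2 a 4 = 8 a$)
$\frac{1}{c{\left(p \right)}} = \frac{1}{8 \cdot \frac{21}{2}} = \frac{1}{84}$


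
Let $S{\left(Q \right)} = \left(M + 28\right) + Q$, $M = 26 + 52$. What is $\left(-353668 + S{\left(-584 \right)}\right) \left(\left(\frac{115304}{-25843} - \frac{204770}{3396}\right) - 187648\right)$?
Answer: $\frac{1458568237789972387}{21940707} \approx 6.6478 \cdot 10^{10}$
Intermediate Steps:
$M = 78$
$S{\left(Q \right)} = 106 + Q$ ($S{\left(Q \right)} = \left(78 + 28\right) + Q = 106 + Q$)
$\left(-353668 + S{\left(-584 \right)}\right) \left(\left(\frac{115304}{-25843} - \frac{204770}{3396}\right) - 187648\right) = \left(-353668 + \left(106 - 584\right)\right) \left(\left(\frac{115304}{-25843} - \frac{204770}{3396}\right) - 187648\right) = \left(-353668 - 478\right) \left(\left(115304 \left(- \frac{1}{25843}\right) - \frac{102385}{1698}\right) - 187648\right) = - 354146 \left(\left(- \frac{115304}{25843} - \frac{102385}{1698}\right) - 187648\right) = - 354146 \left(- \frac{2841721747}{43881414} - 187648\right) = \left(-354146\right) \left(- \frac{8237101296019}{43881414}\right) = \frac{1458568237789972387}{21940707}$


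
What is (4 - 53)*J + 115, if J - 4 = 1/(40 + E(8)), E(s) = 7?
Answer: -3856/47 ≈ -82.043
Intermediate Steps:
J = 189/47 (J = 4 + 1/(40 + 7) = 4 + 1/47 = 189/47 ≈ 4.0213)
(4 - 53)*J + 115 = (4 - 53)*(189/47) + 115 = -49*189/47 + 115 = -9261/47 + 115 = -3856/47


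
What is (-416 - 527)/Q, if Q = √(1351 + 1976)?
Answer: -943*√3327/3327 ≈ -16.349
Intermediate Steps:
Q = √3327 ≈ 57.680
(-416 - 527)/Q = (-416 - 527)/(√3327) = (√3327/3327)*(-943) = -943*√3327/3327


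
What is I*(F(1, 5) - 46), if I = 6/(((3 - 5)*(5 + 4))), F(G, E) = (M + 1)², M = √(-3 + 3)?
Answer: 15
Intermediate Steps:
M = 0 (M = √0 = 0)
F(G, E) = 1 (F(G, E) = (0 + 1)² = 1² = 1)
I = -⅓ (I = 6/((-2*9)) = 6/(-18) = 6*(-1/18) = -⅓ ≈ -0.33333)
I*(F(1, 5) - 46) = -(1 - 46)/3 = -⅓*(-45) = 15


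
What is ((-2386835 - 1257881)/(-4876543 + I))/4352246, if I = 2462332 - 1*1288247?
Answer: 911179/4028502005167 ≈ 2.2618e-7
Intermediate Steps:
I = 1174085 (I = 2462332 - 1288247 = 1174085)
((-2386835 - 1257881)/(-4876543 + I))/4352246 = ((-2386835 - 1257881)/(-4876543 + 1174085))/4352246 = -3644716/(-3702458)*(1/4352246) = -3644716*(-1/3702458)*(1/4352246) = (1822358/1851229)*(1/4352246) = 911179/4028502005167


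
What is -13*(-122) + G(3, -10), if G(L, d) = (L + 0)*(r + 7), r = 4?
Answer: 1619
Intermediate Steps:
G(L, d) = 11*L (G(L, d) = (L + 0)*(4 + 7) = L*11 = 11*L)
-13*(-122) + G(3, -10) = -13*(-122) + 11*3 = 1586 + 33 = 1619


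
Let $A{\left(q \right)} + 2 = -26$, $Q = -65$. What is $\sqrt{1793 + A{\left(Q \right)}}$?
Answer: $\sqrt{1765} \approx 42.012$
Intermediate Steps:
$A{\left(q \right)} = -28$ ($A{\left(q \right)} = -2 - 26 = -28$)
$\sqrt{1793 + A{\left(Q \right)}} = \sqrt{1793 - 28} = \sqrt{1765}$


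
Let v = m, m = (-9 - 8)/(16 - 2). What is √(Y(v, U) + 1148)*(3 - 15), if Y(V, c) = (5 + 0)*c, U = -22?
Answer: -12*√1038 ≈ -386.62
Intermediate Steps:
m = -17/14 ≈ -1.2143
v = -17/14 ≈ -1.2143
Y(V, c) = 5*c
√(Y(v, U) + 1148)*(3 - 15) = √(5*(-22) + 1148)*(3 - 15) = √(-110 + 1148)*(-12) = √1038*(-12) = -12*√1038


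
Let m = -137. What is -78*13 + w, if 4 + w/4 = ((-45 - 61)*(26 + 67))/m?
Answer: -101678/137 ≈ -742.17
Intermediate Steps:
w = 37240/137 (w = -16 + 4*(((-45 - 61)*(26 + 67))/(-137)) = -16 + 4*(-106*93*(-1/137)) = -16 + 4*(-9858*(-1/137)) = -16 + 4*(9858/137) = -16 + 39432/137 = 37240/137 ≈ 271.82)
-78*13 + w = -78*13 + 37240/137 = -13*78 + 37240/137 = -1014 + 37240/137 = -101678/137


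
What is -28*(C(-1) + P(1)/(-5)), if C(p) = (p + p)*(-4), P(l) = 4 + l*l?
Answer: -196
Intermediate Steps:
P(l) = 4 + l²
C(p) = -8*p (C(p) = (2*p)*(-4) = -8*p)
-28*(C(-1) + P(1)/(-5)) = -28*(-8*(-1) + (4 + 1²)/(-5)) = -28*(8 + (4 + 1)*(-⅕)) = -28*(8 + 5*(-⅕)) = -28*(8 - 1) = -28*7 = -196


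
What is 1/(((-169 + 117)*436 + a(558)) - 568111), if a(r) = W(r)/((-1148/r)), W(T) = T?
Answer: -287/169632562 ≈ -1.6919e-6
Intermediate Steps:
a(r) = -r**2/1148 (a(r) = r/((-1148/r)) = r*(-r/1148) = -r**2/1148)
1/(((-169 + 117)*436 + a(558)) - 568111) = 1/(((-169 + 117)*436 - 1/1148*558**2) - 568111) = 1/((-52*436 - 1/1148*311364) - 568111) = 1/((-22672 - 77841/287) - 568111) = 1/(-6584705/287 - 568111) = 1/(-169632562/287) = -287/169632562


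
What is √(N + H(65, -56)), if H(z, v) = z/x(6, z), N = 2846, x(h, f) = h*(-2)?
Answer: √102261/6 ≈ 53.297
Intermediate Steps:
x(h, f) = -2*h
H(z, v) = -z/12 (H(z, v) = z/((-2*6)) = z/(-12) = z*(-1/12) = -z/12)
√(N + H(65, -56)) = √(2846 - 1/12*65) = √(2846 - 65/12) = √(34087/12) = √102261/6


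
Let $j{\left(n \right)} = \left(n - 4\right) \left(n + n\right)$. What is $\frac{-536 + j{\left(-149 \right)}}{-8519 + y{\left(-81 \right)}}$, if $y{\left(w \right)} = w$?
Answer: $- \frac{22529}{4300} \approx -5.2393$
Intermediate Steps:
$j{\left(n \right)} = 2 n \left(-4 + n\right)$ ($j{\left(n \right)} = \left(-4 + n\right) 2 n = 2 n \left(-4 + n\right)$)
$\frac{-536 + j{\left(-149 \right)}}{-8519 + y{\left(-81 \right)}} = \frac{-536 + 2 \left(-149\right) \left(-4 - 149\right)}{-8519 - 81} = \frac{-536 + 2 \left(-149\right) \left(-153\right)}{-8600} = \left(-536 + 45594\right) \left(- \frac{1}{8600}\right) = 45058 \left(- \frac{1}{8600}\right) = - \frac{22529}{4300}$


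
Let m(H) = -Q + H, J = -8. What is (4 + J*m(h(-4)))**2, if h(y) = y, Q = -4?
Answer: 16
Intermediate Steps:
m(H) = 4 + H (m(H) = -1*(-4) + H = 4 + H)
(4 + J*m(h(-4)))**2 = (4 - 8*(4 - 4))**2 = (4 - 8*0)**2 = (4 + 0)**2 = 4**2 = 16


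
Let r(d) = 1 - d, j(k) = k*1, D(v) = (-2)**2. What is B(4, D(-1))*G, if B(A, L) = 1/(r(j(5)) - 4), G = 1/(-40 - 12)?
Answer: 1/416 ≈ 0.0024038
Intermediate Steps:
D(v) = 4
j(k) = k
G = -1/52 (G = 1/(-52) = -1/52 ≈ -0.019231)
B(A, L) = -1/8 (B(A, L) = 1/((1 - 1*5) - 4) = 1/((1 - 5) - 4) = 1/(-4 - 4) = 1/(-8) = -1/8)
B(4, D(-1))*G = -1/8*(-1/52) = 1/416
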